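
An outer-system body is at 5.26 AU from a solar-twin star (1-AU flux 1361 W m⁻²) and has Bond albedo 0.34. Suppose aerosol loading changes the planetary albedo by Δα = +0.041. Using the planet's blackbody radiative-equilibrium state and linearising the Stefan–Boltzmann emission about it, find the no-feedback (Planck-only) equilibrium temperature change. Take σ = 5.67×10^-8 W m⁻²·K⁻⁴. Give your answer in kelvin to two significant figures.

Flux at the orbit: S = 1361/(5.26)² = 49.19 W m⁻².
Reference equilibrium: T_e = [S(1−α)/(4σ)]^(1/4) = 109.4 K.
The change in absorbed flux is Δ[S(1−α)/4] = −SΔα/4 = -0.5042 W m⁻².
Linearising σT⁴ gives d(σT⁴)/dT = 4σT_e³ = 0.2968 W m⁻² per K.
So ΔT₀ = -0.5042/0.2968 = -1.70 K.

-1.7 kelvin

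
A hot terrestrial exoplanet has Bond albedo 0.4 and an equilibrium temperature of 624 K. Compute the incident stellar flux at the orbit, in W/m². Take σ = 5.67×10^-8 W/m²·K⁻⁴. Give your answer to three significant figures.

Invert the energy balance for S: S = 4σT⁴/(1−α).
σT⁴ = 5.67×10⁻⁸·(624)⁴ = 8596 W/m².
S = 4·8596/0.6 = 57310 W/m².

57300 W/m²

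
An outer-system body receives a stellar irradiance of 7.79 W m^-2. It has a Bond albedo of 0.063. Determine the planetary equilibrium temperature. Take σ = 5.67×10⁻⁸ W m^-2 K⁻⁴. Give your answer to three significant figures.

Averaging over the sphere, the absorbed flux is S(1−α)/4 = 1.825 W m^-2.
In equilibrium σT⁴ equals this, so T = 75.32 K.

75.3 K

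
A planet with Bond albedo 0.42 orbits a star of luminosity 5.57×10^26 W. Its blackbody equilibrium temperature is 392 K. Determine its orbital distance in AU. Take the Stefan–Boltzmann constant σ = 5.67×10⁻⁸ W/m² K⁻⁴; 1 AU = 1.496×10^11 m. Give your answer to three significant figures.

Energy balance gives S = 4σT⁴/(1−α) = 9233 W/m².
From L = 4πd²S, d = √(5.57×10^26/(4π·9233)) = 6.929×10^10 m = 0.4631 AU.

0.463 AU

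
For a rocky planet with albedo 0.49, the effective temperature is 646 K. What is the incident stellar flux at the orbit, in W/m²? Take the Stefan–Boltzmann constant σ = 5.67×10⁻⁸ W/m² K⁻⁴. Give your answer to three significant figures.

From S(1−α)/4 = σT⁴: S = 4σT⁴/(1−α).
The emitted flux is σT⁴ = 9874 W/m².
So S = 4×9874/(1−0.49) = 77450 W/m².

77400 W/m²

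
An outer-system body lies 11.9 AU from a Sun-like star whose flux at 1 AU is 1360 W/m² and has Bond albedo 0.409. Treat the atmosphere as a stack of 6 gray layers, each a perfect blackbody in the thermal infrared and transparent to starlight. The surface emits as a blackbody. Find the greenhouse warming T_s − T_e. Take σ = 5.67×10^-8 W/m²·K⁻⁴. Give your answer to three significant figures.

44.3 K

By the inverse-square law, S = 1360/11.9² = 9.604 W/m².
OLR = S(1−α)/4 = 1.419 W/m²; the top layer radiates at T_e = 70.73 K.
Surface: T_s = (7)^¼·T_e = 115.0 K.
Warming: T_s − T_e = 44.32 K.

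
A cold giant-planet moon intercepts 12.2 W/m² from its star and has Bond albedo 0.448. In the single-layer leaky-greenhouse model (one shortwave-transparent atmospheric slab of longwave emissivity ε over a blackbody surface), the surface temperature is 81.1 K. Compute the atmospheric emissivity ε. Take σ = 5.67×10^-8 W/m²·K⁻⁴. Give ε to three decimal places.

Effective temperature: T_e = [S(1−α)/(4σ)]^(1/4) = 73.82 K.
T_s⁴ = T_e⁴·2/(2−ε) → ε = 2 − 2(T_e/T_s)⁴ = 2 − 2·(73.82/81.1)⁴ = 0.6272.

0.627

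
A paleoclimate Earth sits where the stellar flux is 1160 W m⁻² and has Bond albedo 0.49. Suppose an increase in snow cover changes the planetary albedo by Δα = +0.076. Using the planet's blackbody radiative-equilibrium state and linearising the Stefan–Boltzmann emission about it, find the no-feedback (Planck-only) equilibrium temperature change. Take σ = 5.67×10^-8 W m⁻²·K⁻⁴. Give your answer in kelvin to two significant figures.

-8.4 K

Unperturbed T_e = [1160·(1−0.49)/(4σ)]^¼ = 226.0 K.
TOA radiative forcing: ΔF = −S·Δα/4 = −1160·(+0.076)/4 = -22.04 W m⁻².
Planck response: λ_P = 4σT_e³ = 4·5.67×10⁻⁸·(226.0)³ = 2.618 W m⁻²/K.
So ΔT₀ = -22.04/2.618 = -8.42 K.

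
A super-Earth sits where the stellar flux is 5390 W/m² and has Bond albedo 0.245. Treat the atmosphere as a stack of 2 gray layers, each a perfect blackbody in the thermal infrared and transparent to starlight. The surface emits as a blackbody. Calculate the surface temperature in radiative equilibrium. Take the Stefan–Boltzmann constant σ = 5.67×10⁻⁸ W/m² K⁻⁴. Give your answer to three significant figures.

The effective emission temperature is T_e = [S(1−α)/(4σ)]^¼ = 366.0 K.
With N = 2 opaque layers, T_s = (N+1)^(1/4)·T_e = 3^(1/4)·366.0 = 481.7 K.

482 K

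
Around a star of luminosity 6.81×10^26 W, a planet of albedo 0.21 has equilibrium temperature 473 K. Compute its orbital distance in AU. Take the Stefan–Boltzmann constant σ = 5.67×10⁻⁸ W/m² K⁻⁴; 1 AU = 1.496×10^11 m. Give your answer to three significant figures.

0.410 AU

Required flux: S = 4σT⁴/(1−α) = 14370 W/m².
S = L/(4πd²) → d = √(L/4πS) = √(6.81×10^26/(4π·14370)) = 6.141×10^10 m = 0.4105 AU.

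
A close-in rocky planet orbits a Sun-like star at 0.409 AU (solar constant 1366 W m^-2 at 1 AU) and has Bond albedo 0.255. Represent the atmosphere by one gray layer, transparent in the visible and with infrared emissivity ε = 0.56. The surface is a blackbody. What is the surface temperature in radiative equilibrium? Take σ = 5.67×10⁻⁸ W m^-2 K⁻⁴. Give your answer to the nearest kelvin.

439 K

Flux at the orbit: S = 1366/(0.409)² = 8166 W m^-2.
The planet radiates to space at T_e = [S(1−α)/(4σ)]^(1/4) = 404.7 K.
Surface balance with a leaky layer gives σT_s⁴ = σT_e⁴·2/(2−ε), so T_s = T_e·[2/(2−0.56)]^(1/4) = 439.3 K.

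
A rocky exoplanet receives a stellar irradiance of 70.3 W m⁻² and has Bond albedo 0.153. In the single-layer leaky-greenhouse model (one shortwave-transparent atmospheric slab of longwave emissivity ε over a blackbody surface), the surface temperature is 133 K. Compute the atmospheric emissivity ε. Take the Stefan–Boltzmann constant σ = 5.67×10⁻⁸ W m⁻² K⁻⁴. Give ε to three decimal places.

First, T_e = [70.30·(1−0.153)/(4σ)]^(1/4) = 127.3 K.
Inverting T_s⁴ = 2T_e⁴/(2−ε): (T_e/T_s)⁴ = 0.8391, so ε = 2(1 − 0.8391) = 0.3219.

0.322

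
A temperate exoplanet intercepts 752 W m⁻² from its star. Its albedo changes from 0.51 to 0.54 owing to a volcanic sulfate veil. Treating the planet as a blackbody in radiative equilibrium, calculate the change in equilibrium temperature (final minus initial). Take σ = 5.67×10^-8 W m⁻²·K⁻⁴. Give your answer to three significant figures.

With α = 0.51, T₁ = 200.8 K.
With α = 0.54, T₂ = 197.6 K.
ΔT = T₂ − T₁ = -3.146 K.

-3.15 K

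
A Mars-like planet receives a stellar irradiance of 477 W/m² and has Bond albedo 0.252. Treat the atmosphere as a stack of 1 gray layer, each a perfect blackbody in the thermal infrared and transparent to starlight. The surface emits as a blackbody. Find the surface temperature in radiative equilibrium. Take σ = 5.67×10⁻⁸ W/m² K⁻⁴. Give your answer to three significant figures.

OLR = S(1−α)/4 = 89.20 W/m²; the top layer radiates at T_e = 199.2 K.
With N = 1 opaque layers, T_s = (N+1)^(1/4)·T_e = 2^(1/4)·199.2 = 236.8 K.

237 K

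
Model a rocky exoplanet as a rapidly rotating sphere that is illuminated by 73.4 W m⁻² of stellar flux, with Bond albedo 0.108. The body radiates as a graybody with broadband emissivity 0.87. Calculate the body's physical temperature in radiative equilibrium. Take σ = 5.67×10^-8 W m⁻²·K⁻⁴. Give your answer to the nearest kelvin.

135 kelvin

Averaging over the sphere, the absorbed flux is S(1−α)/4 = 16.37 W m⁻².
Equating to εσT⁴ with ε = 0.87: T = (16.37/0.87σ)^(1/4) = 135.0 K.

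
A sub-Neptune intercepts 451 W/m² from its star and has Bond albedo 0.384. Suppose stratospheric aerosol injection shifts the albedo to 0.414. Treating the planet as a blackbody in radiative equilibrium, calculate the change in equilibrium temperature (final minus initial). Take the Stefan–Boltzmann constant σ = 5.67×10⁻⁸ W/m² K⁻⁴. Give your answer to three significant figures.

Before: T₁ = [451.0·0.616/(4σ)]^(1/4) = 187.1 K.
After:  T₂ = [451.0·0.586/(4σ)]^(1/4) = 184.8 K.
Change: 184.8 − 187.1 = -2.321 K.

-2.32 kelvin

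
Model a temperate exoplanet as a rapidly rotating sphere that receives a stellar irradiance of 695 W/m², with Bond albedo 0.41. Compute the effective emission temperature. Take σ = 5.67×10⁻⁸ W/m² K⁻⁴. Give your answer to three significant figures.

206 K

Averaging over the sphere, the absorbed flux is S(1−α)/4 = 102.5 W/m².
Balancing against σT⁴: T = (102.5/5.67×10⁻⁸)^(1/4) = 206.2 K.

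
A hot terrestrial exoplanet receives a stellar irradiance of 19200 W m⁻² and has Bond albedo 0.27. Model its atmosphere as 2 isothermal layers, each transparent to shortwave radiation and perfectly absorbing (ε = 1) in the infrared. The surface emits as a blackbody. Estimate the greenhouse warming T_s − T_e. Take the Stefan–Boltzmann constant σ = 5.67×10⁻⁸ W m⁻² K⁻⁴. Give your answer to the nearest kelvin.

OLR = S(1−α)/4 = 3504 W m⁻²; the top layer radiates at T_e = 498.6 K.
Surface: T_s = (3)^¼·T_e = 656.2 K.
So the greenhouse effect raises the surface by 656.2 − 498.6 = 157.6 K.

158 kelvin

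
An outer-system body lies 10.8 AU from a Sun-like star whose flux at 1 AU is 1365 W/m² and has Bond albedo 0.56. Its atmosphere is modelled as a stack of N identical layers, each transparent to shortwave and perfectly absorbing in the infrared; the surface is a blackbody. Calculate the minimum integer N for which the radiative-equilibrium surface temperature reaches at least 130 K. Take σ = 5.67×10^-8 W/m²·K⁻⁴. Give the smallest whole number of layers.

12

By the inverse-square law, S = 1365/10.8² = 11.70 W/m².
OLR = S(1−α)/4 = 1.287 W/m²; the top layer radiates at T_e = 69.03 K.
Since T_s⁴ = (N+1)T_e⁴, we need N ≥ (T_s/T_e)⁴ − 1 = 11.580.
Rounding up, N = 12.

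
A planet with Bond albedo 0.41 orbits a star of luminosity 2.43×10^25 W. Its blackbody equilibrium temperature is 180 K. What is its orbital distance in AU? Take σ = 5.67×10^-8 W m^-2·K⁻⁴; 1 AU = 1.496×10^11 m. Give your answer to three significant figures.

The flux needed for this T is 4σT⁴/(1−0.41) = 403.5 W m^-2.
Then d = [L/(4πS)]^(1/2) = 6.922×10^10 m, i.e. 0.4627 AU.

0.463 AU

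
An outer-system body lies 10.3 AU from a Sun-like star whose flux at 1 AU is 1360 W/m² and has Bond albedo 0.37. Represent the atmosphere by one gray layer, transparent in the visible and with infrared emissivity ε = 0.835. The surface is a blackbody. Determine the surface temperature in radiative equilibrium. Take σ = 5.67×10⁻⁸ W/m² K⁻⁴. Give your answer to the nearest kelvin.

88 K

Irradiance scales as 1/d², so S = 1360 W/m² × (1/10.3)² = 12.82 W/m².
Effective emission temperature (TOA balance): σT_e⁴ = S(1−α)/4 = 2.019 W/m² → T_e = 77.25 K.
The surface balance (absorbed SW + ε·downward IR = σT_s⁴) with T_a⁴ = T_s⁴/2 reduces to T_s = T_e·[2/(2−ε)]^¼ = 88.42 K.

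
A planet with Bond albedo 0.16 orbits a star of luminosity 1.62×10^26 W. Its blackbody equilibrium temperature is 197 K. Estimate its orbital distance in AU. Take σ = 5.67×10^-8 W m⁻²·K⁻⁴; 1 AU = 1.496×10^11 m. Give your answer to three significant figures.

1.19 AU

The flux needed for this T is 4σT⁴/(1−0.16) = 406.7 W m⁻².
From L = 4πd²S, d = √(1.62×10^26/(4π·406.7)) = 1.780×10^11 m = 1.190 AU.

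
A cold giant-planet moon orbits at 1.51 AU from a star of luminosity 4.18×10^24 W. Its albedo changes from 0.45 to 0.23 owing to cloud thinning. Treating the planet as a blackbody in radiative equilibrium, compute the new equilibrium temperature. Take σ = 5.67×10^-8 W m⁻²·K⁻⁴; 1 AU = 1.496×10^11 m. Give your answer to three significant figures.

68.6 K

d = 1.51 × 1.496×10^11 m = 2.259×10^11 m.
Flux at the orbit: S = L/(4πd²) = 4.18×10^24/(4π·(2.26×10^11)²) = 6.519 W m⁻².
New equilibrium: T₂ = [(1−0.23)·6.519/(4σ)]^(1/4) = 68.59 K.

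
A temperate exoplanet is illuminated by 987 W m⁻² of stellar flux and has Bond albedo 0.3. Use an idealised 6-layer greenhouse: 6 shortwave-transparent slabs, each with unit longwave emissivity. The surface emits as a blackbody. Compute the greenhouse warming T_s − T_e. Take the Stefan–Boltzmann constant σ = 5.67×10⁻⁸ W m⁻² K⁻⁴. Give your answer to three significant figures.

Top-of-atmosphere balance: σT_e⁴ = S(1−α)/4 = 172.7 W m⁻² → T_e = 234.9 K.
T_s = (N+1)^(1/4)·T_e = 382.1 K.
So the greenhouse effect raises the surface by 382.1 − 234.9 = 147.2 K.

147 K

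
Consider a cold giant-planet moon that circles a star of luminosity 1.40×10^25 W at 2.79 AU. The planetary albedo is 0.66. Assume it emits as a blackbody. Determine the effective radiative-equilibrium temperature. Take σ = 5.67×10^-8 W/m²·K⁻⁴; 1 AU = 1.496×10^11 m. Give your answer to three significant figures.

d = 2.79 × 1.496×10^11 m = 4.174×10^11 m.
S = L/(4πd²) = 6.395 W/m².
The planet absorbs (1−α)S over its disc πR² and re-emits over 4πR², so the mean absorbed flux is (1−0.66)·6.395/4 = 0.5436 W/m².
Set σT⁴ = 0.5436 → T = (0.5436/σ)^(1/4) = 55.64 K.

55.6 K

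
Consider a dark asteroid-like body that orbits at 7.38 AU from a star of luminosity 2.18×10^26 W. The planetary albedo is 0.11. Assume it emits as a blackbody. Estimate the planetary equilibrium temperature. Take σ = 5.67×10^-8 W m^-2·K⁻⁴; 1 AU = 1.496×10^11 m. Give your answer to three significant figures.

86.4 K

Orbital distance: d = 7.38 AU = 1.104×10^12 m.
Spreading L over a sphere of radius d: S = 2.18×10^26/(4π·1.10×10^12²) = 14.23 W m^-2.
Absorbed flux (global mean): S(1−α)/4 = 14.23·0.89/4 = 3.167 W m^-2.
Set σT⁴ = 3.167 → T = (3.167/σ)^(1/4) = 86.45 K.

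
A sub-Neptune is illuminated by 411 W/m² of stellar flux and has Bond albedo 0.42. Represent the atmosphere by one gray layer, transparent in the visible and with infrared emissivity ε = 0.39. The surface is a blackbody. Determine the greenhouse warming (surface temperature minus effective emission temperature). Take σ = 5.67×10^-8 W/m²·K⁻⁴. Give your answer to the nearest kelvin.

Effective emission temperature (TOA balance): σT_e⁴ = S(1−α)/4 = 59.60 W/m² → T_e = 180.1 K.
Surface balance with a leaky layer gives σT_s⁴ = σT_e⁴·2/(2−ε), so T_s = T_e·[2/(2−0.39)]^(1/4) = 190.1 K.
T_s − T_e = 190.1 − 180.1 = 10.03 K.

10 K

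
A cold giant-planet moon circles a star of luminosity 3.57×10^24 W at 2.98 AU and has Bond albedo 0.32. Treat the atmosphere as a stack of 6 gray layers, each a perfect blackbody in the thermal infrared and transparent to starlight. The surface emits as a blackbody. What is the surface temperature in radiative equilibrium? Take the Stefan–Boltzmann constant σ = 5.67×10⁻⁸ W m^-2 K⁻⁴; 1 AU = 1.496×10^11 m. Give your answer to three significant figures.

Orbital distance: d = 2.98 AU = 4.458×10^11 m.
Flux at the orbit: S = L/(4πd²) = 3.57×10^24/(4π·(4.46×10^11)²) = 1.429 W m^-2.
Top-of-atmosphere balance: σT_e⁴ = S(1−α)/4 = 0.2430 W m^-2 → T_e = 45.50 K.
Layer-by-layer balance gives σT_s⁴ = (N+1)σT_e⁴, so T_s = 7^¼·45.50 = 74.01 K.

74.0 K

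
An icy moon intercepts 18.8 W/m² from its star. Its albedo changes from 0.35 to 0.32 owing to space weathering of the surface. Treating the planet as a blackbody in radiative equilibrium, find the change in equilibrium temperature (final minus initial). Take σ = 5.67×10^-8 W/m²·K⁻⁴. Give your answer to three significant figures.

Before: T₁ = [18.80·0.65/(4σ)]^(1/4) = 85.68 K.
After:  T₂ = [18.80·0.68/(4σ)]^(1/4) = 86.65 K.
ΔT = T₂ − T₁ = 0.9719 K.

0.972 K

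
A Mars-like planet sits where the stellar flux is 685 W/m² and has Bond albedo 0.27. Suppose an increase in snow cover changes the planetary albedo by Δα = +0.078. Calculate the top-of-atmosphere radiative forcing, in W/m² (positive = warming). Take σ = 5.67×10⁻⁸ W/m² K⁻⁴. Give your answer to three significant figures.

The change in absorbed flux is Δ[S(1−α)/4] = −SΔα/4 = -13.36 W/m².

-13.4 W/m²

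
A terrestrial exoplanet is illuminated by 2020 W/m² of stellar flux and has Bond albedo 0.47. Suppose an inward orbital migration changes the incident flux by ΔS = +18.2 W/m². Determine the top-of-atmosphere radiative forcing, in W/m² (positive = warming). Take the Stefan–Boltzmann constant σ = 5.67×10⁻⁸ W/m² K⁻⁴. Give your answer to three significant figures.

2.41 W/m²

Only a fraction (1−α) is absorbed and it's spread over 4πR², so ΔF = (1−α)ΔS/4 = 2.412 W/m².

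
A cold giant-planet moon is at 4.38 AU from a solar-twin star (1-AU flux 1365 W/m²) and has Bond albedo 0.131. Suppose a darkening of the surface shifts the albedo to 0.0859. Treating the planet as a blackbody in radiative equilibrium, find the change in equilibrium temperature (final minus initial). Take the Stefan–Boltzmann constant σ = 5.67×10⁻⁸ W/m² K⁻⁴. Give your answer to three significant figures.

1.64 kelvin

Irradiance scales as 1/d², so S = 1365 W/m² × (1/4.38)² = 71.15 W/m².
Before: T₁ = [71.15·0.869/(4σ)]^(1/4) = 128.5 K.
After:  T₂ = [71.15·0.914/(4σ)]^(1/4) = 130.1 K.
Change: 130.1 − 128.5 = 1.636 K.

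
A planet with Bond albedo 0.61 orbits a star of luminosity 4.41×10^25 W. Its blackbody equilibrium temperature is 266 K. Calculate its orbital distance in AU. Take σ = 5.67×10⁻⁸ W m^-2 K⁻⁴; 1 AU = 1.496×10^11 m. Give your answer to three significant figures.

The flux needed for this T is 4σT⁴/(1−0.61) = 2911 W m^-2.
From L = 4πd²S, d = √(4.41×10^25/(4π·2911)) = 3.472×10^10 m = 0.2321 AU.

0.232 AU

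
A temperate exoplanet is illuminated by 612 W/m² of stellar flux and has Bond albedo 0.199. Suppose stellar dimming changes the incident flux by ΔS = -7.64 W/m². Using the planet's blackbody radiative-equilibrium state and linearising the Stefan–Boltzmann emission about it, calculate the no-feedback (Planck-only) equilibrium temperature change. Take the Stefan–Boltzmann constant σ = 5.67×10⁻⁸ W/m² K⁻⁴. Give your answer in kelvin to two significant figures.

Unperturbed T_e = [612.0·(1−0.199)/(4σ)]^¼ = 215.6 K.
Only a fraction (1−α) is absorbed and it's spread over 4πR², so ΔF = (1−α)ΔS/4 = -1.530 W/m².
Linearising σT⁴ gives d(σT⁴)/dT = 4σT_e³ = 2.274 W/m² per K.
So ΔT₀ = -1.530/2.274 = -0.673 K.

-0.67 K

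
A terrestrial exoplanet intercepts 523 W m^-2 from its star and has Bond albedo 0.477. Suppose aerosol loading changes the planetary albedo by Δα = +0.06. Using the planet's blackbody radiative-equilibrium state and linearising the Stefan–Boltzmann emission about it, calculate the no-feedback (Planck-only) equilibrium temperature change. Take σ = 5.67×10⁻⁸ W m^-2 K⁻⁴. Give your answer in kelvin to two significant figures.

-5.3 K

Reference equilibrium: T_e = [S(1−α)/(4σ)]^(1/4) = 186.4 K.
TOA radiative forcing: ΔF = −S·Δα/4 = −523.0·(+0.06)/4 = -7.845 W m^-2.
Linearising σT⁴ gives d(σT⁴)/dT = 4σT_e³ = 1.468 W m^-2 per K.
Hence the no-feedback warming is ΔF/(4σT_e³) = -5.34 K.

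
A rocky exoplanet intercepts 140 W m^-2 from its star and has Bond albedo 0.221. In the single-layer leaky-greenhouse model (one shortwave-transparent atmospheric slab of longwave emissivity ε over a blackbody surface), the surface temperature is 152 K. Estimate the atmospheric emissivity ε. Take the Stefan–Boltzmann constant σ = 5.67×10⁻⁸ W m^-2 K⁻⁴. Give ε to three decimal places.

TOA balance gives T_e = 148.1 K.
Since (2−ε)/2 = (T_e/T_s)⁴ = 0.9008, ε = 0.1983.

0.198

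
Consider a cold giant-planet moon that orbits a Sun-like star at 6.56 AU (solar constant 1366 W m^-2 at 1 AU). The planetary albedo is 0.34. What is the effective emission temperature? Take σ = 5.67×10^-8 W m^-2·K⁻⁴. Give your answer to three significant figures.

98.0 K

By the inverse-square law, S = 1366/6.56² = 31.74 W m^-2.
Absorbed flux (global mean): S(1−α)/4 = 31.74·0.66/4 = 5.238 W m^-2.
Set σT⁴ = 5.238 → T = (5.238/σ)^(1/4) = 98.04 K.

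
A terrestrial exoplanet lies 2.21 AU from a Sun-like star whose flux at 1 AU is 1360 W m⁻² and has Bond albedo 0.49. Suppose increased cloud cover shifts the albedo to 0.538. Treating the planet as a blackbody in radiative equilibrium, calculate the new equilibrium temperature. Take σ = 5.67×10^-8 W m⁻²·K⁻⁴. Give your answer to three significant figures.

154 K

Flux at the orbit: S = 1360/(2.21)² = 278.5 W m⁻².
New equilibrium: T₂ = [(1−0.538)·278.5/(4σ)]^(1/4) = 154.3 K.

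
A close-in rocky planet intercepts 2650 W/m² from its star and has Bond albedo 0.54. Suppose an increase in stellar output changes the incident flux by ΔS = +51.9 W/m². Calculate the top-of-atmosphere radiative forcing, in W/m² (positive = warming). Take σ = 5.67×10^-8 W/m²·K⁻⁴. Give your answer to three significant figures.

5.97 W/m²

ΔF = Δ[S(1−α)]/4 = (1−0.54)·+51.9/4 = 5.968 W/m².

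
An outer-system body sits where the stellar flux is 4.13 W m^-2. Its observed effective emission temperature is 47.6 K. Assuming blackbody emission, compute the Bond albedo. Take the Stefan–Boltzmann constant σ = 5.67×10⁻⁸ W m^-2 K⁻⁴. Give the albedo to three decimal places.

Rearranging the radiative balance, α = 1 − 4σT⁴/S.
σT⁴ = 0.2911 W m^-2, so 4σT⁴ = 1.164 W m^-2.
1−α = 1.164/4.130 = 0.2819, so α = 0.7181.

0.718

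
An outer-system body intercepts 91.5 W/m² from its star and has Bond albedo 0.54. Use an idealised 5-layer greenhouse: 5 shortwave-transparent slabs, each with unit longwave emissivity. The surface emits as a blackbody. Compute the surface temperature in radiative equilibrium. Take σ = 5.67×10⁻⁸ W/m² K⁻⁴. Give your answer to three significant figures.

Top-of-atmosphere balance: σT_e⁴ = S(1−α)/4 = 10.52 W/m² → T_e = 116.7 K.
Layer-by-layer balance gives σT_s⁴ = (N+1)σT_e⁴, so T_s = 6^¼·116.7 = 182.7 K.

183 K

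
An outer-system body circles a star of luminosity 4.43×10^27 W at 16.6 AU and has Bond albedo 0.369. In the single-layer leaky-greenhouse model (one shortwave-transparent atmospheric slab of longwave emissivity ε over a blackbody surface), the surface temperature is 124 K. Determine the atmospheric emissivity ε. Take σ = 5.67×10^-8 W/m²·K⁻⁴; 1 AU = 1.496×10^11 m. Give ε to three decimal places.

0.655

Orbital distance: d = 16.6 AU = 2.483×10^12 m.
S = L/(4πd²) = 57.16 W/m².
First, T_e = [57.16·(1−0.369)/(4σ)]^(1/4) = 112.3 K.
Inverting T_s⁴ = 2T_e⁴/(2−ε): (T_e/T_s)⁴ = 0.6727, so ε = 2(1 − 0.6727) = 0.6546.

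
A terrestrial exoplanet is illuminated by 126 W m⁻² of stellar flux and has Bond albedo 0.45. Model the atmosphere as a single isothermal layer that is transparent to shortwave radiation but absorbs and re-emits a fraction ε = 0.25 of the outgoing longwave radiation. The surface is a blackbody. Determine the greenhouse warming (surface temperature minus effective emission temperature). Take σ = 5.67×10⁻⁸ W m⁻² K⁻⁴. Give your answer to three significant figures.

4.49 K

At the top of the atmosphere, σT_e⁴ = S(1−α)/4 = 17.33 W m⁻², giving T_e = 132.2 K.
For a single slab of emissivity ε, T_s⁴ = 2T_e⁴/(2−ε); thus T_s = 132.2·(1.143)^(1/4) = 136.7 K.
Greenhouse warming: T_s − T_e = 4.488 K.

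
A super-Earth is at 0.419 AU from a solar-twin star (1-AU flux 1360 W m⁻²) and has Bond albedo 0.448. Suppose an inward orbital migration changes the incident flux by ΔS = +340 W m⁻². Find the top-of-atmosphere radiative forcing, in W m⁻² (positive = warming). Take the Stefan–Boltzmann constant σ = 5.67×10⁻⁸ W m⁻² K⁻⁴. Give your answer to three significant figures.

46.9 W m⁻²

Irradiance scales as 1/d², so S = 1360 W m⁻² × (1/0.419)² = 7747 W m⁻².
ΔF = Δ[S(1−α)]/4 = (1−0.448)·+340/4 = 46.92 W m⁻².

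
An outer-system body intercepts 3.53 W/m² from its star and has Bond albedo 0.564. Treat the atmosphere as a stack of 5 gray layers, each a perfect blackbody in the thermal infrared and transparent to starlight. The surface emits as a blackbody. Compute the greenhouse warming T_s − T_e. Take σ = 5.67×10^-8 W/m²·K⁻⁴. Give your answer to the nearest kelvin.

29 K

OLR = S(1−α)/4 = 0.3848 W/m²; the top layer radiates at T_e = 51.04 K.
Surface: T_s = (6)^¼·T_e = 79.88 K.
So the greenhouse effect raises the surface by 79.88 − 51.04 = 28.84 K.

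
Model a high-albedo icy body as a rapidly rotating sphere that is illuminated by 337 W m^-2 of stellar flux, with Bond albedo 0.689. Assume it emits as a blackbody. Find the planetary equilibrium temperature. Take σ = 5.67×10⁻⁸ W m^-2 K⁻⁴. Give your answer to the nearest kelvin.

Absorbed flux (global mean): S(1−α)/4 = 337.0·0.311/4 = 26.20 W m^-2.
In equilibrium σT⁴ equals this, so T = 146.6 K.

147 kelvin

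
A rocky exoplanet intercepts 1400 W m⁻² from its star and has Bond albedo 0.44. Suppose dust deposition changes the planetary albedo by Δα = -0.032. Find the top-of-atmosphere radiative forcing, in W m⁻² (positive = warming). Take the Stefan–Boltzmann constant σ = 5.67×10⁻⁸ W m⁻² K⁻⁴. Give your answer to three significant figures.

11.2 W m⁻²

The change in absorbed flux is Δ[S(1−α)/4] = −SΔα/4 = 11.20 W m⁻².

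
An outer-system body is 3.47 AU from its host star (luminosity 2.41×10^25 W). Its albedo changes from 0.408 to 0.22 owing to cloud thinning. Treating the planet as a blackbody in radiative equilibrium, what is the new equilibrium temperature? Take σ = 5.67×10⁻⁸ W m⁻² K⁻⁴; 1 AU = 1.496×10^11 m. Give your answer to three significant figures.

d = 3.47 × 1.496×10^11 m = 5.191×10^11 m.
Spreading L over a sphere of radius d: S = 2.41×10^25/(4π·5.19×10^11²) = 7.117 W m⁻².
T₂ = [S(1−α₂)/(4σ)]^(1/4) = [7.117·0.78/(4σ)]^(1/4) = 70.34 K.

70.3 K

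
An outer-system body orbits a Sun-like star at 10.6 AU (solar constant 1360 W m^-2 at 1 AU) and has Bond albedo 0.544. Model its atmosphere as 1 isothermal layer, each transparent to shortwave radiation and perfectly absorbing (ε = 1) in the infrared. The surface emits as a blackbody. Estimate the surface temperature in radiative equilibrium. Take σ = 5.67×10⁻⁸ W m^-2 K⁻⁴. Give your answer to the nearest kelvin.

Irradiance scales as 1/d², so S = 1360 W m^-2 × (1/10.6)² = 12.10 W m^-2.
The effective emission temperature is T_e = [S(1−α)/(4σ)]^¼ = 70.24 K.
For an N-layer opaque stack, T_s⁴ = (N+1)T_e⁴, hence T_s = (2)^(1/4)×70.24 K = 83.53 K.

84 kelvin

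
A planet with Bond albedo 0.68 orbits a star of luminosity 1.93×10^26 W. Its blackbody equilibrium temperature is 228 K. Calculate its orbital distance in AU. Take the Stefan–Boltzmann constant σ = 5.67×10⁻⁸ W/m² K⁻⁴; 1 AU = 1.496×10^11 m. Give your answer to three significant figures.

0.599 AU

The flux needed for this T is 4σT⁴/(1−0.68) = 1915 W/m².
From L = 4πd²S, d = √(1.93×10^26/(4π·1915)) = 8.955×10^10 m = 0.5986 AU.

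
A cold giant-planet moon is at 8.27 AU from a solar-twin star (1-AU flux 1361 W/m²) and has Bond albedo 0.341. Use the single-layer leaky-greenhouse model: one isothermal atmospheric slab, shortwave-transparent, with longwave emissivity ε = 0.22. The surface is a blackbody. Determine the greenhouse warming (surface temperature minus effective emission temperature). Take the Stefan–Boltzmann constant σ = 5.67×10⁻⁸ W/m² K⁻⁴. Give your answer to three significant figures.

2.58 K

Irradiance scales as 1/d², so S = 1361 W/m² × (1/8.27)² = 19.90 W/m².
The planet radiates to space at T_e = [S(1−α)/(4σ)]^(1/4) = 87.20 K.
Surface balance with a leaky layer gives σT_s⁴ = σT_e⁴·2/(2−ε), so T_s = T_e·[2/(2−0.22)]^(1/4) = 89.78 K.
T_s − T_e = 89.78 − 87.20 = 2.578 K.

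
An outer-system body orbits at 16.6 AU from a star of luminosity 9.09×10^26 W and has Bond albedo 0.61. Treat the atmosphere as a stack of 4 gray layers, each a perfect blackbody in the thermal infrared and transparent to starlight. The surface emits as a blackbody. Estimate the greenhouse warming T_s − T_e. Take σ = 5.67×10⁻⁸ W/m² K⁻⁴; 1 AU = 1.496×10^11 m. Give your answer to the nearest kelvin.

33 K

Orbital distance: d = 16.6 AU = 2.483×10^12 m.
S = L/(4πd²) = 11.73 W/m².
Top-of-atmosphere balance: σT_e⁴ = S(1−α)/4 = 1.144 W/m² → T_e = 67.02 K.
T_s = (N+1)^(1/4)·T_e = 100.2 K.
Warming: T_s − T_e = 33.20 K.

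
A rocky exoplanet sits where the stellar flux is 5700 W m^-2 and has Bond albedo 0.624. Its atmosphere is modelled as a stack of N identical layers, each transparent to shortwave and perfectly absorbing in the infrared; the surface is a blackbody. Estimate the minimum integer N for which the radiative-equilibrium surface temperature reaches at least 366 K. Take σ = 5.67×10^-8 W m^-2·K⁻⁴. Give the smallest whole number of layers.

1

The effective emission temperature is T_e = [S(1−α)/(4σ)]^¼ = 311.8 K.
Need (N+1)T_e⁴ ≥ T_s⁴, i.e. N+1 ≥ (366/311.8)⁴ = 1.899.
Rounding up, N = 1.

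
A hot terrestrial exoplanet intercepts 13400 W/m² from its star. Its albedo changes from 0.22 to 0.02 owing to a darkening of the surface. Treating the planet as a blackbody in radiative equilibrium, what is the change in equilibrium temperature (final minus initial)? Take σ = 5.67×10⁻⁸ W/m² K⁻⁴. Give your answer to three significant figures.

27.2 K

With α = 0.22, T₁ = 463.3 K.
After:  T₂ = [13400·0.98/(4σ)]^(1/4) = 490.5 K.
Change: 490.5 − 463.3 = 27.21 K.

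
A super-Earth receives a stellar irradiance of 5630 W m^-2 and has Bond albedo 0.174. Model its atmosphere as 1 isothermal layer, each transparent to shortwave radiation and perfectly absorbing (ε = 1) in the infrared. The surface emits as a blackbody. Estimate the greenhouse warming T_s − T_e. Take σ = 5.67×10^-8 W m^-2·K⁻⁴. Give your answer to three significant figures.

71.6 K

The effective emission temperature is T_e = [S(1−α)/(4σ)]^¼ = 378.4 K.
T_s = (N+1)^(1/4)·T_e = 450.0 K.
Warming: T_s − T_e = 71.60 K.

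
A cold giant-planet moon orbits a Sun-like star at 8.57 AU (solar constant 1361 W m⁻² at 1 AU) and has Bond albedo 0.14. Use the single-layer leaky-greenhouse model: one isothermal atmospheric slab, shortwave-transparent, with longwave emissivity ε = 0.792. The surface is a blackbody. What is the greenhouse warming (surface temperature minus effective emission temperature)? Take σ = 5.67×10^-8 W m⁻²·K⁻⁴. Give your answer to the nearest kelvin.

Irradiance scales as 1/d², so S = 1361 W m⁻² × (1/8.57)² = 18.53 W m⁻².
Effective emission temperature (TOA balance): σT_e⁴ = S(1−α)/4 = 3.984 W m⁻² → T_e = 91.56 K.
For a single slab of emissivity ε, T_s⁴ = 2T_e⁴/(2−ε); thus T_s = 91.56·(1.656)^(1/4) = 103.9 K.
The atmosphere warms the surface by 12.30 K.

12 K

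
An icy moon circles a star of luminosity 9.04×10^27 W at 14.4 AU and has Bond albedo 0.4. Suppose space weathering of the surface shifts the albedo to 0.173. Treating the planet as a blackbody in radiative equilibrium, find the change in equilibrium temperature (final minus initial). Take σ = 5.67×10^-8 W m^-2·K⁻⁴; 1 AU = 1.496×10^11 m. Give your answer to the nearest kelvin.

12 kelvin

Orbital distance: d = 14.4 AU = 2.154×10^12 m.
Flux at the orbit: S = L/(4πd²) = 9.04×10^27/(4π·(2.15×10^12)²) = 155.0 W m^-2.
With α = 0.4, T₁ = 142.3 K.
Final:   T₂ = [S(1−0.173)/(4σ)]^(1/4) = 154.2 K.
Change: 154.2 − 142.3 = 11.89 K.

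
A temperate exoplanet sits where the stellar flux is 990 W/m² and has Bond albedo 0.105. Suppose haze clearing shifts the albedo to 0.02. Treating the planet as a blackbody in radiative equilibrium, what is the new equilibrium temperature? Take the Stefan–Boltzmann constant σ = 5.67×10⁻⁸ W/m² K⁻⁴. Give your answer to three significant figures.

New equilibrium: T₂ = [(1−0.02)·990.0/(4σ)]^(1/4) = 255.7 K.

256 K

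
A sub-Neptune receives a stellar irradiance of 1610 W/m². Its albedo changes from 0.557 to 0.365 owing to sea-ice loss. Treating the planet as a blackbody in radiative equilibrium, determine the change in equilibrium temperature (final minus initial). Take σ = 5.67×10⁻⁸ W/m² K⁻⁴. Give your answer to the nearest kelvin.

22 K

Before: T₁ = [1610·0.443/(4σ)]^(1/4) = 236.8 K.
Final:   T₂ = [S(1−0.365)/(4σ)]^(1/4) = 259.1 K.
Change: 259.1 − 236.8 = 22.30 K.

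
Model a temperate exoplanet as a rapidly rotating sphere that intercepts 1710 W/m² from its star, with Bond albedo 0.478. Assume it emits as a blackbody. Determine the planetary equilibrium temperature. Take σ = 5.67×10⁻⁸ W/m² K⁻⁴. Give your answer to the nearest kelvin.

250 K

Absorbed flux (global mean): S(1−α)/4 = 1710·0.522/4 = 223.2 W/m².
Set σT⁴ = 223.2 → T = (223.2/σ)^(1/4) = 250.5 K.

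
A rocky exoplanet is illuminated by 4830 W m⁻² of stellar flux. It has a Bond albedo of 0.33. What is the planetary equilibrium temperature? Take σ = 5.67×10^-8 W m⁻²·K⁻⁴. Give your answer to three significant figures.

The planet absorbs (1−α)S over its disc πR² and re-emits over 4πR², so the mean absorbed flux is (1−0.33)·4830/4 = 809.0 W m⁻².
In equilibrium σT⁴ equals this, so T = 345.6 K.

346 kelvin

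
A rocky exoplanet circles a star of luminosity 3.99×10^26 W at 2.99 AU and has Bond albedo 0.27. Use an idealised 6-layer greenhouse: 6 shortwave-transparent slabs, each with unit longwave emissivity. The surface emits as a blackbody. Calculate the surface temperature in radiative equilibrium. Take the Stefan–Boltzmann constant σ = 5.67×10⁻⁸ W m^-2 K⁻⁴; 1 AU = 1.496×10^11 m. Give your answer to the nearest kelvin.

245 kelvin

d = 2.99 × 1.496×10^11 m = 4.473×10^11 m.
S = L/(4πd²) = 158.7 W m^-2.
OLR = S(1−α)/4 = 28.96 W m^-2; the top layer radiates at T_e = 150.3 K.
For an N-layer opaque stack, T_s⁴ = (N+1)T_e⁴, hence T_s = (7)^(1/4)×150.3 K = 244.5 K.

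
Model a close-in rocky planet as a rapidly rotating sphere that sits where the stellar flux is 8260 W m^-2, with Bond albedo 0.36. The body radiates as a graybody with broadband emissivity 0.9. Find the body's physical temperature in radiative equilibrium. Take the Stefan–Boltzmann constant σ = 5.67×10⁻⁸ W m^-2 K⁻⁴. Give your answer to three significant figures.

Absorbed flux (global mean): S(1−α)/4 = 8260·0.64/4 = 1322 W m^-2.
Equating to εσT⁴ with ε = 0.9: T = (1322/0.9σ)^(1/4) = 401.2 K.

401 kelvin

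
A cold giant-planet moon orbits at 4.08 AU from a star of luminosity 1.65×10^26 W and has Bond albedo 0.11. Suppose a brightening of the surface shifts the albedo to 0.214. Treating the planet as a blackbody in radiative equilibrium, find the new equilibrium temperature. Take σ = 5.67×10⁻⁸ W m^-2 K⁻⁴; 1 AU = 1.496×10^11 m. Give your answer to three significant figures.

105 K

Orbital distance: d = 4.08 AU = 6.104×10^11 m.
Flux at the orbit: S = L/(4πd²) = 1.65×10^26/(4π·(6.10×10^11)²) = 35.24 W m^-2.
With the new albedo, S(1−α₂)/4 = 6.926 W m^-2, so T₂ = 105.1 K.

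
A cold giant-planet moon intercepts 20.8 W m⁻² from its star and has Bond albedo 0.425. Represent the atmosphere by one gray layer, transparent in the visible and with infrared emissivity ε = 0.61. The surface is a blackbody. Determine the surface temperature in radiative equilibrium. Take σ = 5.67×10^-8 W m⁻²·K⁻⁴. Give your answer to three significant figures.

93.3 K

Effective emission temperature (TOA balance): σT_e⁴ = S(1−α)/4 = 2.990 W m⁻² → T_e = 85.22 K.
The surface balance (absorbed SW + ε·downward IR = σT_s⁴) with T_a⁴ = T_s⁴/2 reduces to T_s = T_e·[2/(2−ε)]^¼ = 93.33 K.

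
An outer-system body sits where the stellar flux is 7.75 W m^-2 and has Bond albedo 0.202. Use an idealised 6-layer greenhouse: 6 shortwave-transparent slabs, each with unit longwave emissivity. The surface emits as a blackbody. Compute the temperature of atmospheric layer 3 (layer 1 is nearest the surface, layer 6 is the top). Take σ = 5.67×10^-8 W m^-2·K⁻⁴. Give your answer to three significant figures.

102 K

The effective emission temperature is T_e = [S(1−α)/(4σ)]^¼ = 72.26 K.
In the N-layer model, layer k (counted from the surface) has T_k = (N+1−k)^(1/4)·T_e.
T_3 = (4)^(1/4)·72.26 = 102.2 K.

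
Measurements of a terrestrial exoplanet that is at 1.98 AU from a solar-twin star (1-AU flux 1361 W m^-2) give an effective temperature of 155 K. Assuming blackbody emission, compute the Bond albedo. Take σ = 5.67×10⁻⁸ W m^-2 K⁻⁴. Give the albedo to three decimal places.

0.623

Irradiance scales as 1/d², so S = 1361 W m^-2 × (1/1.98)² = 347.2 W m^-2.
Rearranging the radiative balance, α = 1 − 4σT⁴/S.
4σT⁴ = 4·5.67×10⁻⁸·(155)⁴ = 130.9 W m^-2.
1−α = 130.9/347.2 = 0.3771, so α = 0.6229.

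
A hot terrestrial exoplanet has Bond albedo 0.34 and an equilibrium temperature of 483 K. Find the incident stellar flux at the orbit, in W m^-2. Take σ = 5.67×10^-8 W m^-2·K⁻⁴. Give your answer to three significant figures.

18700 W m^-2

Invert the energy balance for S: S = 4σT⁴/(1−α).
The emitted flux is σT⁴ = 3086 W m^-2.
So S = 4×3086/(1−0.34) = 18700 W m^-2.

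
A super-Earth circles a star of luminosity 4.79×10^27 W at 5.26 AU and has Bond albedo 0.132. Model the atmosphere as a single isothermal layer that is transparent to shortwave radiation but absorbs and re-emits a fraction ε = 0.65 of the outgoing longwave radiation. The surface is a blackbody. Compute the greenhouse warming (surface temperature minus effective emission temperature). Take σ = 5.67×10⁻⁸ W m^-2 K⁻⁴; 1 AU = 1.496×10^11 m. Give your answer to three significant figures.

22.7 kelvin

Orbital distance: d = 5.26 AU = 7.869×10^11 m.
Flux at the orbit: S = L/(4πd²) = 4.79×10^27/(4π·(7.87×10^11)²) = 615.6 W m^-2.
Effective emission temperature (TOA balance): σT_e⁴ = S(1−α)/4 = 133.6 W m^-2 → T_e = 220.3 K.
For a single slab of emissivity ε, T_s⁴ = 2T_e⁴/(2−ε); thus T_s = 220.3·(1.481)^(1/4) = 243.1 K.
T_s − T_e = 243.1 − 220.3 = 22.75 K.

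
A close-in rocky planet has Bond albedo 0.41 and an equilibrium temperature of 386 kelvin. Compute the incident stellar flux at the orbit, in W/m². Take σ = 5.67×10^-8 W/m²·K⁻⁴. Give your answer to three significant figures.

8530 W/m²

Invert the energy balance for S: S = 4σT⁴/(1−α).
σT⁴ = 5.67×10⁻⁸·(386)⁴ = 1259 W/m².
S = 4·1259/0.59 = 8534 W/m².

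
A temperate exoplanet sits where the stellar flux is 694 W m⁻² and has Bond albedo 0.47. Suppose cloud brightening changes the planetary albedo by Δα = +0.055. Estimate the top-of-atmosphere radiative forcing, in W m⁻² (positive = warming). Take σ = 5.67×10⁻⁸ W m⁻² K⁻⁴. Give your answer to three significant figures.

ΔF = −(S/4)Δα = −(694.0/4)×(+0.055) = -9.543 W m⁻².

-9.54 W m⁻²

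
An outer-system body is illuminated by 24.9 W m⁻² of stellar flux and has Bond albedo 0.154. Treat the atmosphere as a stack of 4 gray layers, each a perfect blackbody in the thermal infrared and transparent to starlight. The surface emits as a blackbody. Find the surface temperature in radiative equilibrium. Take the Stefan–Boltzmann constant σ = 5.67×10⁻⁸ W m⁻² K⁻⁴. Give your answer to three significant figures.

147 kelvin

OLR = S(1−α)/4 = 5.266 W m⁻²; the top layer radiates at T_e = 98.17 K.
For an N-layer opaque stack, T_s⁴ = (N+1)T_e⁴, hence T_s = (5)^(1/4)×98.17 K = 146.8 K.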